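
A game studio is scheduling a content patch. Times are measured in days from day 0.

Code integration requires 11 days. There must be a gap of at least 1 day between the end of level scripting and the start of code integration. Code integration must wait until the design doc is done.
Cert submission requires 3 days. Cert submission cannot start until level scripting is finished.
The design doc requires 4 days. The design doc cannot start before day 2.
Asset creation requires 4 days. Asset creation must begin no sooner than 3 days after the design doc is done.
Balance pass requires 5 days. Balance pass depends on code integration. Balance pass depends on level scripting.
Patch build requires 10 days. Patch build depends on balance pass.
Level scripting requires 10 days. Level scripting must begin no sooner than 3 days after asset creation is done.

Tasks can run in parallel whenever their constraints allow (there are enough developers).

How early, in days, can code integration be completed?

38

The design doc waits on its own release at day 2, so it starts at day 2 and finishes at 2 + 4 = day 6.
Asset creation waits on the design doc (finishes day 6, plus 3-day gap → day 9), so it starts at day 9 and finishes at 9 + 4 = day 13.
Level scripting cannot begin until asset creation (finishes day 13, plus 3-day gap → day 16). It runs from day 16 to 16 + 10 = day 26.
For code integration: level scripting (finishes day 26, plus 1-day gap → day 27); the design doc (finishes day 6). Taking the maximum gives a start of day 27, and it finishes at 27 + 11 = day 38.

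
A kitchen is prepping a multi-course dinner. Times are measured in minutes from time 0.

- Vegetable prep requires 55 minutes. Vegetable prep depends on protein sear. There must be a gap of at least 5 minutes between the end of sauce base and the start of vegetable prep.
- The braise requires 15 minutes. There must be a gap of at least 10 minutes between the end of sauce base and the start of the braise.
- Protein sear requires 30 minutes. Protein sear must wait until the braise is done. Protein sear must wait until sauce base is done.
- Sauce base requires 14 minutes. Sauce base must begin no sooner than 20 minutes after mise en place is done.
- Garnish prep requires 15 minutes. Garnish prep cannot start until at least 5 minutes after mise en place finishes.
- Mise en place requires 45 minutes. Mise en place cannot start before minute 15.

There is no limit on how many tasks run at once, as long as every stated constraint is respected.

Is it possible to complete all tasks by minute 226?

After its own release at minute 15, mise en place can start at minute 15 and finishes at minute 60.
Garnish prep cannot begin until mise en place (finishes minute 60, plus 5-minute gap → minute 65). It runs from minute 65 to 65 + 15 = minute 80.
Sauce base waits on mise en place (finishes minute 60, plus 20-minute gap → minute 80), so it starts at minute 80 and finishes at 80 + 14 = minute 94.
The braise cannot begin until sauce base (finishes minute 94, plus 10-minute gap → minute 104). It runs from minute 104 to 104 + 15 = minute 119.
Protein sear has to wait for the braise (finishes minute 119); sauce base (finishes minute 94). The latest of these is minute 119, so protein sear runs minute 119 to 119 + 30 = minute 149.
Vegetable prep needs all of protein sear (finishes minute 149); sauce base (finishes minute 94, plus 5-minute gap → minute 99). That puts its earliest start at minute 149; it finishes at 149 + 55 = minute 204.
Every task is finished by minute 204, which is no later than the deadline of 226, so the schedule is feasible.

Yes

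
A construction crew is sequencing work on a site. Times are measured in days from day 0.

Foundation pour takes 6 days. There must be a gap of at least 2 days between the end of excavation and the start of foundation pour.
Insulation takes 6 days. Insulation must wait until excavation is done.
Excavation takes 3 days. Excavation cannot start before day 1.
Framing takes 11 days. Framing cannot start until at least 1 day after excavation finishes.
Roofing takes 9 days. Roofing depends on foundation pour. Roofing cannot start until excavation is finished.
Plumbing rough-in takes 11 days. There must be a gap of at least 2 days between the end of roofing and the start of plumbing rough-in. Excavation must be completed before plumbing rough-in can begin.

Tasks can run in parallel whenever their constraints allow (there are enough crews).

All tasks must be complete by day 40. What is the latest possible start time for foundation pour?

Nothing follows plumbing rough-in; the deadline of day 40 is its only limit. It must start by 40 − 11 = day 29.
Roofing has to be done before plumbing rough-in (must start by day 29, minus 2-day gap → day 27). That means finishing by day 27, i.e. starting by 27 − 9 = day 18.
Since roofing (must start by day 18) depends on it, foundation pour must finish by day 18. Backing off its 6-day duration gives a latest start of day 12.

12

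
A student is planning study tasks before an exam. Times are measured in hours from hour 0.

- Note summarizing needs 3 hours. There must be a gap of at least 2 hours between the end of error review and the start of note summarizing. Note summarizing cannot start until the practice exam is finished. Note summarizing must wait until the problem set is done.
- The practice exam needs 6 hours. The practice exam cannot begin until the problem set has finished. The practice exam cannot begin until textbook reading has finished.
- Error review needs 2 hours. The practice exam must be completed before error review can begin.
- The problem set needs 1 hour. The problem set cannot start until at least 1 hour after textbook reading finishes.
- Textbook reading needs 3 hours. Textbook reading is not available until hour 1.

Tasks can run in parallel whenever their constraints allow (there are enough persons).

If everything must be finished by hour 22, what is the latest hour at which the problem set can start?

8

To finish by hour 22, note summarizing (duration 3) must start no later than hour 19.
Since note summarizing (must start by hour 19, minus 2-hour gap → hour 17) depends on it, error review must finish by hour 17. Backing off its 2-hour duration gives a latest start of hour 15.
The practice exam feeds error review (must start by hour 15); note summarizing (must start by hour 19). Taking the minimum, the practice exam must finish by hour 15 and start by 15 − 6 = hour 9.
The problem set feeds the practice exam (must start by hour 9); note summarizing (must start by hour 19). Taking the minimum, the problem set must finish by hour 9 and start by 9 − 1 = hour 8.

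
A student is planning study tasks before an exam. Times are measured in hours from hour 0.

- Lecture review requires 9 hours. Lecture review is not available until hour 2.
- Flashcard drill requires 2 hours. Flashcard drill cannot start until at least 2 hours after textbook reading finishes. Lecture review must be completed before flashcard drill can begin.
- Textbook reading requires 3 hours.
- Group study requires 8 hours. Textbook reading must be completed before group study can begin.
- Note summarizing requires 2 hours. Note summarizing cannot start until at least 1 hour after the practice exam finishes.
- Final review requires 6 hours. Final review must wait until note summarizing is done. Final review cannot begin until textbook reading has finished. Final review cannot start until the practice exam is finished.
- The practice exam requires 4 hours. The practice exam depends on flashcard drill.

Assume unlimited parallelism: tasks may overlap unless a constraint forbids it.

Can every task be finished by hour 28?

After its own release at hour 2, lecture review can start at hour 2 and finishes at hour 11.
Nothing blocks textbook reading, so it runs from hour 0 to hour 3.
Group study cannot begin until textbook reading (finishes hour 3). It runs from hour 3 to 3 + 8 = hour 11.
Flashcard drill cannot start until textbook reading (finishes hour 3, plus 2-hour gap → hour 5); lecture review (finishes hour 11). The controlling bound is hour 11, so flashcard drill finishes at 11 + 2 = hour 13.
After flashcard drill (finishes hour 13), the practice exam can start at hour 13 and finishes at hour 17.
Note summarizing waits on the practice exam (finishes hour 17, plus 1-hour gap → hour 18), so it starts at hour 18 and finishes at 18 + 2 = hour 20.
Final review needs all of note summarizing (finishes hour 20); textbook reading (finishes hour 3); the practice exam (finishes hour 17). That puts its earliest start at hour 20; it finishes at 20 + 6 = hour 26.
Every task is finished by hour 26, which is no later than the deadline of 28, so the schedule is feasible.

Yes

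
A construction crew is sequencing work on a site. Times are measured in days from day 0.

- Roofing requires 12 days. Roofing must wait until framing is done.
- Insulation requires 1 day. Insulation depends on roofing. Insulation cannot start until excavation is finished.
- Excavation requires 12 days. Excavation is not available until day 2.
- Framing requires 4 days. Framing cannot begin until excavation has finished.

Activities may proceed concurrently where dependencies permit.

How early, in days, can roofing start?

After its own release at day 2, excavation can start at day 2 and finishes at day 14.
Framing cannot begin until excavation (finishes day 14). It runs from day 14 to 14 + 4 = day 18.
Roofing waits on framing (finishes day 18), so the earliest it can start is day 18.

18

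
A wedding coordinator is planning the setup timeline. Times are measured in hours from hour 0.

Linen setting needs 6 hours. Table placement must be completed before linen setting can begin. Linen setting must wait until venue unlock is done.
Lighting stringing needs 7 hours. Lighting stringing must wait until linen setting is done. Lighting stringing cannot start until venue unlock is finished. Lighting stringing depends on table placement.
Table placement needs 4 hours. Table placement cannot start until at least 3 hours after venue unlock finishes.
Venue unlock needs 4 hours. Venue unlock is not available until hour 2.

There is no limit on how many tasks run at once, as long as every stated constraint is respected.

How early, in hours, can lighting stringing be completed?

26

Venue unlock waits on its own release at hour 2, so it starts at hour 2 and finishes at 2 + 4 = hour 6.
After venue unlock (finishes hour 6, plus 3-hour gap → hour 9), table placement can start at hour 9 and finishes at hour 13.
For linen setting: table placement (finishes hour 13); venue unlock (finishes hour 6). Taking the maximum gives a start of hour 13, and it finishes at 13 + 6 = hour 19.
Lighting stringing needs all of linen setting (finishes hour 19); venue unlock (finishes hour 6); table placement (finishes hour 13). That puts its earliest start at hour 19; it finishes at 19 + 7 = hour 26.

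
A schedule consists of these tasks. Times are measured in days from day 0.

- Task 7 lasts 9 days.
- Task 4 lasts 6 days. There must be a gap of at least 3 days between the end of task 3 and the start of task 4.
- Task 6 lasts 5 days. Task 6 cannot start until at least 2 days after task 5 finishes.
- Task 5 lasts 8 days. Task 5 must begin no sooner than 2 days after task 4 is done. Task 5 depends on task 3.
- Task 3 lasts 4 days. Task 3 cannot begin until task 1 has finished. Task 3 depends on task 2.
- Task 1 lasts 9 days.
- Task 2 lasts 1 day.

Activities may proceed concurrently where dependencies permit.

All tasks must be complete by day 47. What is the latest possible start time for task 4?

24

To finish by day 47, task 6 (duration 5) must start no later than day 42.
Task 5 has to be done before task 6 (must start by day 42, minus 2-day gap → day 40). That means finishing by day 40, i.e. starting by 40 − 8 = day 32.
Task 4 must finish before task 5 (must start by day 32, minus 2-day gap → day 30). With a 6-day duration, task 4 must start by 30 − 6 = day 24.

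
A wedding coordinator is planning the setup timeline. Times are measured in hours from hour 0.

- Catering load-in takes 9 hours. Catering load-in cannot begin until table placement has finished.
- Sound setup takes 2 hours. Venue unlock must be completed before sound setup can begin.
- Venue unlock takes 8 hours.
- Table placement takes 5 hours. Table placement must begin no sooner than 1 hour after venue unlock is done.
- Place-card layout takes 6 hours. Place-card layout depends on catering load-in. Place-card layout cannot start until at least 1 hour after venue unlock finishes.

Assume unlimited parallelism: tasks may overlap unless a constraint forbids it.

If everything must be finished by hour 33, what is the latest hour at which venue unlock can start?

Place-card layout has no dependents, so it just needs to finish by hour 33. Starting by 33 − 6 = hour 27 achieves that.
Since place-card layout (must start by hour 27) depends on it, catering load-in must finish by hour 27. Backing off its 9-hour duration gives a latest start of hour 18.
Since catering load-in (must start by hour 18) depends on it, table placement must finish by hour 18. Backing off its 5-hour duration gives a latest start of hour 13.
Sound setup has no dependents, so it just needs to finish by hour 33. Starting by 33 − 2 = hour 31 achieves that.
Venue unlock must finish in time for table placement (must start by hour 13, minus 1-hour gap → hour 12); sound setup (must start by hour 31); place-card layout (must start by hour 27, minus 1-hour gap → hour 26). The tightest is hour 12, so venue unlock must start by 12 − 8 = hour 4.

4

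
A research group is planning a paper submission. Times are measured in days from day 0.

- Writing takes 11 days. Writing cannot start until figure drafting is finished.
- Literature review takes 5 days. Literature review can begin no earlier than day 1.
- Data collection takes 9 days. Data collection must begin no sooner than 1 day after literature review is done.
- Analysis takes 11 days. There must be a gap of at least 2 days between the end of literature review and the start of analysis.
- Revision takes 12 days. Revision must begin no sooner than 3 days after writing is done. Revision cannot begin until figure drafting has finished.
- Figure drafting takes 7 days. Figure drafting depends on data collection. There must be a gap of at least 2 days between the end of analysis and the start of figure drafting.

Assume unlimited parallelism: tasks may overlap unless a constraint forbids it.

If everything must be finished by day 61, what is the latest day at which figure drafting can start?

Nothing follows revision; the deadline of day 61 is its only limit. It must start by 61 − 12 = day 49.
Writing has to be done before revision (must start by day 49, minus 3-day gap → day 46). That means finishing by day 46, i.e. starting by 46 − 11 = day 35.
Figure drafting must finish in time for writing (must start by day 35); revision (must start by day 49). The tightest is day 35, so figure drafting must start by 35 − 7 = day 28.

28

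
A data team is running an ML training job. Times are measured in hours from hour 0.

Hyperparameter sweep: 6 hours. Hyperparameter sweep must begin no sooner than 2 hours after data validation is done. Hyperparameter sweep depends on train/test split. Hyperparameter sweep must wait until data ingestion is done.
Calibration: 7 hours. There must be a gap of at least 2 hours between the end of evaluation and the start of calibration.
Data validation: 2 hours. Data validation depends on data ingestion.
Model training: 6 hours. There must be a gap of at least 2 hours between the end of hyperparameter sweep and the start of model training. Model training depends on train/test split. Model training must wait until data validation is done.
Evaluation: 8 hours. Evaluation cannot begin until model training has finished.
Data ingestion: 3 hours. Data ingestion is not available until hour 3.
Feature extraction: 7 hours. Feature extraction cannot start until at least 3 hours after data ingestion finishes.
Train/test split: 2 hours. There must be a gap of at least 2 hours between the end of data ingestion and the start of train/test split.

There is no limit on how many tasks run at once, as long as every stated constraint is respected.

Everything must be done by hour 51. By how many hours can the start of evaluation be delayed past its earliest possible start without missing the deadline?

10

After its own release at hour 3, data ingestion can start at hour 3 and finishes at hour 6.
Train/test split waits on data ingestion (finishes hour 6, plus 2-hour gap → hour 8), so it starts at hour 8 and finishes at 8 + 2 = hour 10.
Data validation waits on data ingestion (finishes hour 6), so it starts at hour 6 and finishes at 6 + 2 = hour 8.
For hyperparameter sweep: data validation (finishes hour 8, plus 2-hour gap → hour 10); train/test split (finishes hour 10); data ingestion (finishes hour 6). Taking the maximum gives a start of hour 10, and it finishes at 10 + 6 = hour 16.
Model training cannot start until hyperparameter sweep (finishes hour 16, plus 2-hour gap → hour 18); train/test split (finishes hour 10); data validation (finishes hour 8). The controlling bound is hour 18, so model training finishes at 18 + 6 = hour 24.
Evaluation waits on model training (finishes hour 24), so it starts at hour 24 and finishes at 24 + 8 = hour 32.

Working backward from the deadline:
Nothing follows calibration; the deadline of hour 51 is its only limit. It must start by 51 − 7 = hour 44.
Evaluation feeds into calibration (must start by hour 44, minus 2-hour gap → hour 42); so evaluation must finish by hour 42 and therefore start by hour 34.
So evaluation can start as early as hour 24 and as late as hour 34, giving 34 − 24 = 10 hours of slack.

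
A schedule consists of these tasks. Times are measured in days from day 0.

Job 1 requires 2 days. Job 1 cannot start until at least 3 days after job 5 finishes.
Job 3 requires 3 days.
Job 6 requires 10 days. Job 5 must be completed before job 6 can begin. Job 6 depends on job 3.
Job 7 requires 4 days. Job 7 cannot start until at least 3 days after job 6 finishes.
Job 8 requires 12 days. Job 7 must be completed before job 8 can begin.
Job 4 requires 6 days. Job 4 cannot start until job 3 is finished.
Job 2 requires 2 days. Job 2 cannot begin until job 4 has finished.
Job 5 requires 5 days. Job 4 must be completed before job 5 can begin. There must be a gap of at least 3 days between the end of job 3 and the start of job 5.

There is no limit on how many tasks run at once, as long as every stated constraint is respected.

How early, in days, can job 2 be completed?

11

Nothing blocks job 3, so it runs from day 0 to day 3.
Job 4 cannot begin until job 3 (finishes day 3). It runs from day 3 to 3 + 6 = day 9.
Job 2 cannot begin until job 4 (finishes day 9). It runs from day 9 to 9 + 2 = day 11.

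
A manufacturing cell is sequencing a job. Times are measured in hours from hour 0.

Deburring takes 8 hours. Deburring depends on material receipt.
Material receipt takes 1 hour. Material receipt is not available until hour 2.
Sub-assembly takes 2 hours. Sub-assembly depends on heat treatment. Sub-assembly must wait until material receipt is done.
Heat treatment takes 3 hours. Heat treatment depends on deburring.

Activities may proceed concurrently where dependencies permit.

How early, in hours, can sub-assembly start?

14

After its own release at hour 2, material receipt can start at hour 2 and finishes at hour 3.
After material receipt (finishes hour 3), deburring can start at hour 3 and finishes at hour 11.
Heat treatment cannot begin until deburring (finishes hour 11). It runs from hour 11 to 11 + 3 = hour 14.
Sub-assembly waits on heat treatment (finishes hour 14); material receipt (finishes hour 3). The latest of these is hour 14, which is the earliest sub-assembly can start.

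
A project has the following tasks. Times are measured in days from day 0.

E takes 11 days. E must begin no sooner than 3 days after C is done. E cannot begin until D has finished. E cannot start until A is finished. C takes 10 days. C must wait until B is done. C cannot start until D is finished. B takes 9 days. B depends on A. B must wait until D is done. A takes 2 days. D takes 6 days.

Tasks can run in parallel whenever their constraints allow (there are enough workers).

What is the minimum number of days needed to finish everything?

Nothing blocks D, so it runs from day 0 to day 6.
A can start immediately at day 0; it finishes at day 2.
B has to wait for A (finishes day 2); D (finishes day 6). The latest of these is day 6, so B runs day 6 to 6 + 9 = day 15.
C cannot start until B (finishes day 15); D (finishes day 6). The controlling bound is day 15, so C finishes at 15 + 10 = day 25.
E needs all of C (finishes day 25, plus 3-day gap → day 28); D (finishes day 6); A (finishes day 2). That puts its earliest start at day 28; it finishes at 28 + 11 = day 39.
All tasks are finished once the last one completes. Finish times: A at 2, B at 15, C at 25, D at 6, E at 39. The latest is day 39.

39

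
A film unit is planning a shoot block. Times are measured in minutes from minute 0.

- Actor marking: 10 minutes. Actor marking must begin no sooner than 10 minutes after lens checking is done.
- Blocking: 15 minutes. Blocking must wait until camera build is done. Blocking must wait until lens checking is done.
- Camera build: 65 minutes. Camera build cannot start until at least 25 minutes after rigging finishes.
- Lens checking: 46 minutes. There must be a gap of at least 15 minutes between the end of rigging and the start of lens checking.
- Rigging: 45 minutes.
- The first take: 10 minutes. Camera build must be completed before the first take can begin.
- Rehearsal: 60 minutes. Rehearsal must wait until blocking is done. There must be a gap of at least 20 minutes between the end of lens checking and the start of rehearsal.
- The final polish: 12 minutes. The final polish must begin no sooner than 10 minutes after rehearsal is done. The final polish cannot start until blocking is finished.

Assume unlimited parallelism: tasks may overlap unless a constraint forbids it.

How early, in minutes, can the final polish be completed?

232

Nothing blocks rigging, so it runs from minute 0 to minute 45.
Lens checking cannot begin until rigging (finishes minute 45, plus 15-minute gap → minute 60). It runs from minute 60 to 60 + 46 = minute 106.
After rigging (finishes minute 45, plus 25-minute gap → minute 70), camera build can start at minute 70 and finishes at minute 135.
Blocking cannot start until camera build (finishes minute 135); lens checking (finishes minute 106). The controlling bound is minute 135, so blocking finishes at 135 + 15 = minute 150.
Rehearsal cannot start until blocking (finishes minute 150); lens checking (finishes minute 106, plus 20-minute gap → minute 126). The controlling bound is minute 150, so rehearsal finishes at 150 + 60 = minute 210.
The final polish has to wait for rehearsal (finishes minute 210, plus 10-minute gap → minute 220); blocking (finishes minute 150). The latest of these is minute 220, so the final polish runs minute 220 to 220 + 12 = minute 232.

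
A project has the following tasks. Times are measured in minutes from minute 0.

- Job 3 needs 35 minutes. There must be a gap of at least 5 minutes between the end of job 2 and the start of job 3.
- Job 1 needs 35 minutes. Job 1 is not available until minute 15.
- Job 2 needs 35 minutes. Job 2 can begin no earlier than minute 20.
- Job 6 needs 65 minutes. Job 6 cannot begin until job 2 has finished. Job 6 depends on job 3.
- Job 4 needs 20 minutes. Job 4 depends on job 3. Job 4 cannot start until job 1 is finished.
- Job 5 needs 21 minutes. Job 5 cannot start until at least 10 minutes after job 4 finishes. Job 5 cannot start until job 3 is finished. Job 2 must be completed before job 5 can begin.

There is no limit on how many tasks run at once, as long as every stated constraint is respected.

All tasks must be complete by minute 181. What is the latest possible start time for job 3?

81

Nothing follows job 5; the deadline of minute 181 is its only limit. It must start by 181 − 21 = minute 160.
Job 4 has to be done before job 5 (must start by minute 160, minus 10-minute gap → minute 150). That means finishing by minute 150, i.e. starting by 150 − 20 = minute 130.
To finish by minute 181, job 6 (duration 65) must start no later than minute 116.
Job 3 must finish in time for job 4 (must start by minute 130); job 5 (must start by minute 160); job 6 (must start by minute 116). The tightest is minute 116, so job 3 must start by 116 − 35 = minute 81.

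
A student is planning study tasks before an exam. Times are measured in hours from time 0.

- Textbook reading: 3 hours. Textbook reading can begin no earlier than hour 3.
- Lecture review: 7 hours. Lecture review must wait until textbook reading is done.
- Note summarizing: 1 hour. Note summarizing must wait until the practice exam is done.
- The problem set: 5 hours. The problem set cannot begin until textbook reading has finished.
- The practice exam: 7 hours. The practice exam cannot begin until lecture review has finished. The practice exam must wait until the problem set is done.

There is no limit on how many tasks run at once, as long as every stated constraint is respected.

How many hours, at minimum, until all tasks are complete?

21

After its own release at hour 3, textbook reading can start at hour 3 and finishes at hour 6.
The problem set cannot begin until textbook reading (finishes hour 6). It runs from hour 6 to 6 + 5 = hour 11.
Lecture review cannot begin until textbook reading (finishes hour 6). It runs from hour 6 to 6 + 7 = hour 13.
The practice exam has to wait for lecture review (finishes hour 13); the problem set (finishes hour 11). The latest of these is hour 13, so the practice exam runs hour 13 to 13 + 7 = hour 20.
After the practice exam (finishes hour 20), note summarizing can start at hour 20 and finishes at hour 21.
All tasks are finished once the last one completes. Finish times: Textbook reading at 6, Lecture review at 13, The problem set at 11, The practice exam at 20, Note summarizing at 21. The latest is hour 21.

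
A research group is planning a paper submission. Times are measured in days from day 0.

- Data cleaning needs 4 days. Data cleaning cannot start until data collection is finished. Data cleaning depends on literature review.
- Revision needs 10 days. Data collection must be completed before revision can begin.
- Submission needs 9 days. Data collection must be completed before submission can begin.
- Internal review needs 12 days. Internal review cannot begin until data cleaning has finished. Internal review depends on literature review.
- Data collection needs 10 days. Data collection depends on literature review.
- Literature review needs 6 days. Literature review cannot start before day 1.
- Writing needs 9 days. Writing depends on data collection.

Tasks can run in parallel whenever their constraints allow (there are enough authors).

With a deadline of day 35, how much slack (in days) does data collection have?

Literature review cannot begin until its own release at day 1. It runs from day 1 to 1 + 6 = day 7.
Data collection waits on literature review (finishes day 7), so it starts at day 7 and finishes at 7 + 10 = day 17.

Working backward from the deadline:
Internal review must finish by day 35; it takes 12 days, so it must start by 35 − 12 = day 23.
Since internal review (must start by day 23) depends on it, data cleaning must finish by day 23. Backing off its 4-day duration gives a latest start of day 19.
Writing has no dependents, so it just needs to finish by day 35. Starting by 35 − 9 = day 26 achieves that.
Nothing follows revision; the deadline of day 35 is its only limit. It must start by 35 − 10 = day 25.
Nothing follows submission; the deadline of day 35 is its only limit. It must start by 35 − 9 = day 26.
Data collection feeds data cleaning (must start by day 19); writing (must start by day 26); revision (must start by day 25); submission (must start by day 26). Taking the minimum, data collection must finish by day 19 and start by 19 − 10 = day 9.
So data collection can start as early as day 7 and as late as day 9, giving 9 − 7 = 2 days of slack.

2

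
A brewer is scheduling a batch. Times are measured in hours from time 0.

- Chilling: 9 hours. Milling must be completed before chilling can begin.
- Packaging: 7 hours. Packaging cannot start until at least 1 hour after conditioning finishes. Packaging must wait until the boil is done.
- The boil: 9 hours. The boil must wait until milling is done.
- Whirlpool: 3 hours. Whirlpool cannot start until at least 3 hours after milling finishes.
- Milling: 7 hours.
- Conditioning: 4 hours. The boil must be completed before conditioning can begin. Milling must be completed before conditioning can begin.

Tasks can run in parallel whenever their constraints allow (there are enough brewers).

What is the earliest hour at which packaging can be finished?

28

Milling has no prerequisites, so it starts at hour 0 and finishes at hour 7.
After milling (finishes hour 7), the boil can start at hour 7 and finishes at hour 16.
Conditioning cannot start until the boil (finishes hour 16); milling (finishes hour 7). The controlling bound is hour 16, so conditioning finishes at 16 + 4 = hour 20.
Packaging cannot start until conditioning (finishes hour 20, plus 1-hour gap → hour 21); the boil (finishes hour 16). The controlling bound is hour 21, so packaging finishes at 21 + 7 = hour 28.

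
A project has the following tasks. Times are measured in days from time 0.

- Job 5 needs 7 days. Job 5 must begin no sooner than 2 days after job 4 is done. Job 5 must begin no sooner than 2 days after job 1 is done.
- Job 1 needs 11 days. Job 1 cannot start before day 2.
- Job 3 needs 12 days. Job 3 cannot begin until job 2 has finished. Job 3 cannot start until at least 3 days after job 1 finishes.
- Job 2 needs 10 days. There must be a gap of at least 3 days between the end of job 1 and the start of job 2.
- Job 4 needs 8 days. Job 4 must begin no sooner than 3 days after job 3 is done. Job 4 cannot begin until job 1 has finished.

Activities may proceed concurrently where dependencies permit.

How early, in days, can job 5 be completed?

After its own release at day 2, job 1 can start at day 2 and finishes at day 13.
Job 2 waits on job 1 (finishes day 13, plus 3-day gap → day 16), so it starts at day 16 and finishes at 16 + 10 = day 26.
Job 3 needs all of job 2 (finishes day 26); job 1 (finishes day 13, plus 3-day gap → day 16). That puts its earliest start at day 26; it finishes at 26 + 12 = day 38.
For job 4: job 3 (finishes day 38, plus 3-day gap → day 41); job 1 (finishes day 13). Taking the maximum gives a start of day 41, and it finishes at 41 + 8 = day 49.
For job 5: job 4 (finishes day 49, plus 2-day gap → day 51); job 1 (finishes day 13, plus 2-day gap → day 15). Taking the maximum gives a start of day 51, and it finishes at 51 + 7 = day 58.

58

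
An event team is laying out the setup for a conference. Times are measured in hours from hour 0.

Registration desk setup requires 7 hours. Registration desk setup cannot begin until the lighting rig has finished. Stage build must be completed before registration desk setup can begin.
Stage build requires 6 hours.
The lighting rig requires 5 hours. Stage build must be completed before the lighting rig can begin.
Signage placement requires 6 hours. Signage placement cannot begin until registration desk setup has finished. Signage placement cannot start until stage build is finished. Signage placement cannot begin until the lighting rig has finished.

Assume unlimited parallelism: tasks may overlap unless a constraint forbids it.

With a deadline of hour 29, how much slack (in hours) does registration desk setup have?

Stage build has no prerequisites, so it starts at hour 0 and finishes at hour 6.
The lighting rig cannot begin until stage build (finishes hour 6). It runs from hour 6 to 6 + 5 = hour 11.
Registration desk setup cannot start until the lighting rig (finishes hour 11); stage build (finishes hour 6). The controlling bound is hour 11, so registration desk setup finishes at 11 + 7 = hour 18.

Working backward from the deadline:
To finish by hour 29, signage placement (duration 6) must start no later than hour 23.
Registration desk setup has to be done before signage placement (must start by hour 23). That means finishing by hour 23, i.e. starting by 23 − 7 = hour 16.
So registration desk setup can start as early as hour 11 and as late as hour 16, giving 16 − 11 = 5 hours of slack.

5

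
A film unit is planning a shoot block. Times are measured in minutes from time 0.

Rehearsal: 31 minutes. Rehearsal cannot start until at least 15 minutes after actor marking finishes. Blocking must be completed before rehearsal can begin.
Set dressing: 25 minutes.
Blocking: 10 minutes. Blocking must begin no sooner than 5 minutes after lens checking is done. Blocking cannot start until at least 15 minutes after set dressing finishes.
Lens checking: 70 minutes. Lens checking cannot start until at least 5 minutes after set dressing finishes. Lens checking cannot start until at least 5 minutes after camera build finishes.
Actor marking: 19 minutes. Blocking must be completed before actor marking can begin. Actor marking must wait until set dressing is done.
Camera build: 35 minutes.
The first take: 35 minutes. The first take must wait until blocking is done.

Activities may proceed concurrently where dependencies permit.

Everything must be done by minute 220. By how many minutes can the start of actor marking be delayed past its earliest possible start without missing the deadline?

Camera build has no prerequisites, so it starts at minute 0 and finishes at minute 35.
Set dressing can start immediately at minute 0; it finishes at minute 25.
Lens checking needs all of set dressing (finishes minute 25, plus 5-minute gap → minute 30); camera build (finishes minute 35, plus 5-minute gap → minute 40). That puts its earliest start at minute 40; it finishes at 40 + 70 = minute 110.
Blocking needs all of lens checking (finishes minute 110, plus 5-minute gap → minute 115); set dressing (finishes minute 25, plus 15-minute gap → minute 40). That puts its earliest start at minute 115; it finishes at 115 + 10 = minute 125.
Actor marking cannot start until blocking (finishes minute 125); set dressing (finishes minute 25). The controlling bound is minute 125, so actor marking finishes at 125 + 19 = minute 144.

Working backward from the deadline:
Nothing follows rehearsal; the deadline of minute 220 is its only limit. It must start by 220 − 31 = minute 189.
Actor marking feeds into rehearsal (must start by minute 189, minus 15-minute gap → minute 174); so actor marking must finish by minute 174 and therefore start by minute 155.
So actor marking can start as early as minute 125 and as late as minute 155, giving 155 − 125 = 30 minutes of slack.

30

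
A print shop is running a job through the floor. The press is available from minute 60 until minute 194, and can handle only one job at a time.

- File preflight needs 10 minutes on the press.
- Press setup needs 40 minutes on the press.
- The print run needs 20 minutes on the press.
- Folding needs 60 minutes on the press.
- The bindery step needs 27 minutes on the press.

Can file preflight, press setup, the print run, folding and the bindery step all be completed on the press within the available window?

The press window is 194 − 60 = 134 minutes.
Running back to back, the jobs need 10 + 40 + 20 + 60 + 27 = 157 minutes on the press.
Since 157 > 134, they cannot all fit.

No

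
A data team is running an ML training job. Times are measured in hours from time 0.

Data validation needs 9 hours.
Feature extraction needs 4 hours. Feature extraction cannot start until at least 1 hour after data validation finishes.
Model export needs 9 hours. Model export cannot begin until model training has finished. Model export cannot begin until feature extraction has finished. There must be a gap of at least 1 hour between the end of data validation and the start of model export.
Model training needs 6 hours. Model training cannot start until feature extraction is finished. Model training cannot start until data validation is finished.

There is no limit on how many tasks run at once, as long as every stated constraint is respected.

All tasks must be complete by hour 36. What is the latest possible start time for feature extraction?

17

To finish by hour 36, model export (duration 9) must start no later than hour 27.
Since model export (must start by hour 27) depends on it, model training must finish by hour 27. Backing off its 6-hour duration gives a latest start of hour 21.
Feature extraction feeds model training (must start by hour 21); model export (must start by hour 27). Taking the minimum, feature extraction must finish by hour 21 and start by 21 − 4 = hour 17.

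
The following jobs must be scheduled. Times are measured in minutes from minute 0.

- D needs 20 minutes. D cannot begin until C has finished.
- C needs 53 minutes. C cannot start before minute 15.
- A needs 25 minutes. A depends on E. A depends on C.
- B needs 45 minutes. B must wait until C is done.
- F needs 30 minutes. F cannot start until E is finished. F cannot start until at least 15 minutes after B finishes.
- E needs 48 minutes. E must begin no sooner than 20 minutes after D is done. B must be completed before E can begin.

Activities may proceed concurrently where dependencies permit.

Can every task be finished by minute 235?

Yes

After its own release at minute 15, C can start at minute 15 and finishes at minute 68.
D cannot begin until C (finishes minute 68). It runs from minute 68 to 68 + 20 = minute 88.
B cannot begin until C (finishes minute 68). It runs from minute 68 to 68 + 45 = minute 113.
E has to wait for D (finishes minute 88, plus 20-minute gap → minute 108); B (finishes minute 113). The latest of these is minute 113, so E runs minute 113 to 113 + 48 = minute 161.
F needs all of E (finishes minute 161); B (finishes minute 113, plus 15-minute gap → minute 128). That puts its earliest start at minute 161; it finishes at 161 + 30 = minute 191.
A has to wait for E (finishes minute 161); C (finishes minute 68). The latest of these is minute 161, so A runs minute 161 to 161 + 25 = minute 186.
Every task is finished by minute 191, which is no later than the deadline of 235, so the schedule is feasible.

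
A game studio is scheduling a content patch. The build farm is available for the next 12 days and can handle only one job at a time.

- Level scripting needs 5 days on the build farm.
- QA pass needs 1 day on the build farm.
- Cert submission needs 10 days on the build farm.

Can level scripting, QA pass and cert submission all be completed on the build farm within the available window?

No

Running back to back, the jobs need 5 + 1 + 10 = 16 days on the build farm.
Since 16 > 12, they cannot all fit.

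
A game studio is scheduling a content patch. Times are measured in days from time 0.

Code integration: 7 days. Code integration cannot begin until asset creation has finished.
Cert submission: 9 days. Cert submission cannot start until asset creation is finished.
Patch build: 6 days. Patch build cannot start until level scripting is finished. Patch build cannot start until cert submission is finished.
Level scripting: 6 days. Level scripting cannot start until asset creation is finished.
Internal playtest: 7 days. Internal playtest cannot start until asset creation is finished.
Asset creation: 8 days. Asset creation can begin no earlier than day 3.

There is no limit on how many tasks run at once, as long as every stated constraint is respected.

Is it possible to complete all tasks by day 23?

No

Asset creation waits on its own release at day 3, so it starts at day 3 and finishes at 3 + 8 = day 11.
Cert submission cannot begin until asset creation (finishes day 11). It runs from day 11 to 11 + 9 = day 20.
Internal playtest cannot begin until asset creation (finishes day 11). It runs from day 11 to 11 + 7 = day 18.
After asset creation (finishes day 11), code integration can start at day 11 and finishes at day 18.
Level scripting cannot begin until asset creation (finishes day 11). It runs from day 11 to 11 + 6 = day 17.
Patch build has to wait for level scripting (finishes day 17); cert submission (finishes day 20). The latest of these is day 20, so patch build runs day 20 to 20 + 6 = day 26.
The earliest everything can be done is day 26, which is after the deadline of 23, so it is not possible.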